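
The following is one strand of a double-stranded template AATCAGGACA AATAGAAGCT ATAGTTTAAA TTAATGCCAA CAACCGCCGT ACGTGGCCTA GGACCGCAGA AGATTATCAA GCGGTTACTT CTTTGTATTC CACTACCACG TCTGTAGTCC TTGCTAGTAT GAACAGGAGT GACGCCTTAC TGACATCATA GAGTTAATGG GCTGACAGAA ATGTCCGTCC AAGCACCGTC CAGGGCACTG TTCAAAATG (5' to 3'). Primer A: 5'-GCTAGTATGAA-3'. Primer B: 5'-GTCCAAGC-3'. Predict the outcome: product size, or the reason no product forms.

Primer A (GCTAGTATGAA) matches the top strand at positions 123–133 (3' end points downstream).
Primer B (GTCCAAGC) also matches the top strand directly, at positions 187–194 — its reverse complement GCTTGGAC is not present.
Both primers anneal to the bottom strand with 3' ends pointing the same way, so neither can prime synthesis back toward the other.

No product — both primers anneal to the same strand and extend in the same direction.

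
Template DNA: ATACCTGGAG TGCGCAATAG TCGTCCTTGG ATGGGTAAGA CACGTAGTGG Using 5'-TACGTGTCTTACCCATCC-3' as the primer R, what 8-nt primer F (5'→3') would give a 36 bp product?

The reverse primer's reverse complement GGATGGGTAAGACACGTA matches the template at positions 29–46, so the product ends at position 46.
A 36 bp product then starts at position 46 − 36 + 1 = 11.
The forward primer is identical to the top strand there: TGCGCAAT.

5'-TGCGCAAT-3'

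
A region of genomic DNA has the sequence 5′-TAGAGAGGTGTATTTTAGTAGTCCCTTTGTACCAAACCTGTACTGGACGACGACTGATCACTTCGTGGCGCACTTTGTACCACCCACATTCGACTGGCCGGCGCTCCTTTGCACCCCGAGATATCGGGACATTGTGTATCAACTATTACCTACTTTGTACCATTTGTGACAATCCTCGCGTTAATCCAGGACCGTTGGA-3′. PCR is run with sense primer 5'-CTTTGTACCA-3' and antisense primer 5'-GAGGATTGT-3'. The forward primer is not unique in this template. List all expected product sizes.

153 bp, 105 bp, 25 bp

The forward primer CTTTGTACCA matches the top strand at positions 25–34, 73–82, 153–162.
The reverse primer's reverse complement is ACAATCCTC, matching at positions 169–177.
Each forward site pairs with the reverse site to give a product ending at position 177: sizes 153, 105, 25 bp.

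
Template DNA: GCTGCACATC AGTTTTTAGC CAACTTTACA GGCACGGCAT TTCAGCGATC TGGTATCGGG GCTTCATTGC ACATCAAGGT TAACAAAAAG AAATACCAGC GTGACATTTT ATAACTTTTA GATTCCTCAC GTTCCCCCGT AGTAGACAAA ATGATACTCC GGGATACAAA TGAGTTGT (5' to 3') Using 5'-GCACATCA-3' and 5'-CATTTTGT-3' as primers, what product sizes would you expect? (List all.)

150 bp, 85 bp

The forward primer GCACATCA matches the top strand at positions 4–11, 69–76.
The reverse primer's reverse complement is ACAAAATG, matching at positions 146–153.
Each forward site pairs with the reverse site to give a product ending at position 153: sizes 150, 85 bp.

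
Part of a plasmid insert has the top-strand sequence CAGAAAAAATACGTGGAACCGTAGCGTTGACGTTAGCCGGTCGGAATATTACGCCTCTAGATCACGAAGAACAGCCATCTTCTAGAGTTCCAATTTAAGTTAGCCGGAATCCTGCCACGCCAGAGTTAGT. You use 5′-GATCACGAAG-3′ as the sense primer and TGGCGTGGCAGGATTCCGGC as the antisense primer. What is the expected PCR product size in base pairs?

63 bp

The forward primer matches the template at positions 60–69.
The reverse primer's reverse complement is GCCGGAATCCTGCCACGCCA, which matches the template at positions 103–122.
Amplicon spans positions 60–122: 63 bp.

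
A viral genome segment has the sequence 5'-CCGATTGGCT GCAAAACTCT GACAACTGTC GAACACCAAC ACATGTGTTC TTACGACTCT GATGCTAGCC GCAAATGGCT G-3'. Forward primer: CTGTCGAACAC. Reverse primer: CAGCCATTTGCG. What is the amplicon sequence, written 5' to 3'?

Forward primer CTGTCGAACAC is found on the top strand at positions 26–36.
Reverse complement of the reverse primer: CGCAAATGGCTG. This occurs on the top strand at positions 70–81.
The product is the template from position 26 through 81 (56 bp).

5'-CTGTCGAACACCAACACATGTGTTCTTACGACTCTGATGCTAGCCGCAAATGGCTG-3'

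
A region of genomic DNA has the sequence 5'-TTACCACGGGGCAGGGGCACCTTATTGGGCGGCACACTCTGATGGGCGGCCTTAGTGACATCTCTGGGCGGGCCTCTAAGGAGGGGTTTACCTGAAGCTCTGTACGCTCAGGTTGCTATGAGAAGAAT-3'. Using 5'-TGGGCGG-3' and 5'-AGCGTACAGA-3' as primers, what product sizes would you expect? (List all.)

83 bp, 66 bp, 44 bp

The forward primer TGGGCGG matches the top strand at positions 26–32, 43–49, 65–71.
The reverse primer's reverse complement is TCTGTACGCT, matching at positions 99–108.
Each forward site pairs with the reverse site to give a product ending at position 108: sizes 83, 66, 44 bp.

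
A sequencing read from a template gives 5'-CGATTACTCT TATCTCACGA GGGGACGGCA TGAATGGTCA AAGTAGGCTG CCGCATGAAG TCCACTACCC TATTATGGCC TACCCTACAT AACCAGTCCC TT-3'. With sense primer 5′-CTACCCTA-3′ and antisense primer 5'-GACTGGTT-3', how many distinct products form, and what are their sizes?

Two products: 34 bp, 19 bp

The forward primer CTACCCTA matches the top strand at positions 65–72, 80–87.
The reverse primer's reverse complement is AACCAGTC, matching at positions 91–98.
Each forward site pairs with the reverse site to give a product ending at position 98: sizes 34, 19 bp.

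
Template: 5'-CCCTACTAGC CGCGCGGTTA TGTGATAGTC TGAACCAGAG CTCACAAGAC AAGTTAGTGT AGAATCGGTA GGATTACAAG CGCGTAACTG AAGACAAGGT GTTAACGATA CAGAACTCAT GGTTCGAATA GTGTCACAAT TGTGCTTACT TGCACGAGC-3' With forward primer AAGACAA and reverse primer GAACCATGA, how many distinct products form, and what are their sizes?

The forward primer AAGACAA matches the top strand at positions 46–52, 91–97.
The reverse primer's reverse complement is TCATGGTTC, matching at positions 117–125.
Each forward site pairs with the reverse site to give a product ending at position 125: sizes 80, 35 bp.

Two products: 80 bp, 35 bp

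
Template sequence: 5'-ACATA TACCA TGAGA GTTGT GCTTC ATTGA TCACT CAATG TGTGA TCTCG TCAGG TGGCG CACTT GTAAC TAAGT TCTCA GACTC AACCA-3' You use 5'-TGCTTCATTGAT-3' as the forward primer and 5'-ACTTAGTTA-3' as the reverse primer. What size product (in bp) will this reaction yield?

The forward primer matches the template at positions 20–31.
The reverse primer's reverse complement is TAACTAAGT, which matches the template at positions 67–75.
The product runs from position 20 to position 75, so its length is 75 − 20 + 1 = 56 bp.

56 bp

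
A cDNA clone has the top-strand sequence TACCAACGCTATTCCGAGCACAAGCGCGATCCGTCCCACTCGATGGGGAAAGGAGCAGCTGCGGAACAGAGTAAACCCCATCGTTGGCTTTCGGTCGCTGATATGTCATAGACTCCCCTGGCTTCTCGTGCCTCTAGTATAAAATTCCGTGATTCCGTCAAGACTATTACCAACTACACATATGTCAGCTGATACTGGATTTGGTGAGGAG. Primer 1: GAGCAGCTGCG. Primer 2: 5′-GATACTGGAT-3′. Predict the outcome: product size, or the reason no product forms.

No product — both primers anneal to the same strand and extend in the same direction.

Primer 1 (GAGCAGCTGCG) matches the top strand at positions 53–63 (3' end points downstream).
Primer 2 (GATACTGGAT) also matches the top strand directly, at positions 191–200 — its reverse complement ATCCAGTATC is not present.
Both primers anneal to the bottom strand with 3' ends pointing the same way, so neither can prime synthesis back toward the other.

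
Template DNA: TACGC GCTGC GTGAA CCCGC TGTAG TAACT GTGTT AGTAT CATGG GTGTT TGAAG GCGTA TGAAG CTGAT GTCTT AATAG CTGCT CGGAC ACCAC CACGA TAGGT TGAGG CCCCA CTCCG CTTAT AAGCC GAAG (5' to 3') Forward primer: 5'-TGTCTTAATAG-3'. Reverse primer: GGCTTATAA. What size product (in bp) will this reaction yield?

Scanning the template, TGTCTTAATAG occurs at positions 70–80; this primer anneals to the bottom strand there with its 3' end pointing downstream.
Taking the reverse complement of GGCTTATAA gives TTATAAGCC, found at positions 122–130 on the template; the primer anneals here to the top strand with its 3' end pointing upstream.
Amplicon spans positions 70–130: 61 bp.

61 bp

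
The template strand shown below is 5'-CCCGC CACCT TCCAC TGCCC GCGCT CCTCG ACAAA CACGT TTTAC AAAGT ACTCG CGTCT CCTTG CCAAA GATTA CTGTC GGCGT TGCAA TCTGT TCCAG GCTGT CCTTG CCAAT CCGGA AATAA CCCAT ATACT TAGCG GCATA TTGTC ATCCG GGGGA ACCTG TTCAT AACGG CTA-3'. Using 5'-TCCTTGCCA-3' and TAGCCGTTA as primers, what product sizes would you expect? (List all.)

119 bp, 74 bp

The forward primer TCCTTGCCA matches the top strand at positions 60–68, 105–113.
The reverse primer's reverse complement is TAACGGCTA, matching at positions 170–178.
Each forward site pairs with the reverse site to give a product ending at position 178: sizes 119, 74 bp.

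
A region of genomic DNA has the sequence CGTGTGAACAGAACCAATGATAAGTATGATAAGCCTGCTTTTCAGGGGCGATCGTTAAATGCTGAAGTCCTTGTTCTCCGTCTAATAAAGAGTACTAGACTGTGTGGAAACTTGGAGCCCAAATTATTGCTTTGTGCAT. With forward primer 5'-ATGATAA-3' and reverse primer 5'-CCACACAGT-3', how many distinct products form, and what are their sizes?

The forward primer ATGATAA matches the top strand at positions 17–23, 26–32.
The reverse primer's reverse complement is ACTGTGTGG, matching at positions 99–107.
Each forward site pairs with the reverse site to give a product ending at position 107: sizes 91, 82 bp.

Two products: 91 bp, 82 bp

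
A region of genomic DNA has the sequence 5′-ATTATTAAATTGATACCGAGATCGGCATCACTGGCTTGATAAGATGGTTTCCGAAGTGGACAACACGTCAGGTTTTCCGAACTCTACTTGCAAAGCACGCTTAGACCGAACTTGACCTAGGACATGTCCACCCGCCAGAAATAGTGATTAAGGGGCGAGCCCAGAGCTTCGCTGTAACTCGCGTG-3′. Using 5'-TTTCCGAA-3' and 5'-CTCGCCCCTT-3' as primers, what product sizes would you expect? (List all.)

112 bp, 86 bp

The forward primer TTTCCGAA matches the top strand at positions 48–55, 74–81.
The reverse primer's reverse complement is AAGGGGCGAG, matching at positions 150–159.
Each forward site pairs with the reverse site to give a product ending at position 159: sizes 112, 86 bp.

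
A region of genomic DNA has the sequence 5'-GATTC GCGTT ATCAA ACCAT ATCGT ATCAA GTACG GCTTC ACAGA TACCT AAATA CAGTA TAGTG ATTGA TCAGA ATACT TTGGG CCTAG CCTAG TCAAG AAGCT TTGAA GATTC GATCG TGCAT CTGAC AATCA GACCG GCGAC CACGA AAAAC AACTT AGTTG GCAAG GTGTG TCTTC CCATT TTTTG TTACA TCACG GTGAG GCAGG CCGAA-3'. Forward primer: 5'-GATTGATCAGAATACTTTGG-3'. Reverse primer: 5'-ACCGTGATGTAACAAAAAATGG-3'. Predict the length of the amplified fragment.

Forward primer GATTGATCAGAATACTTTGG is found on the top strand at positions 65–84.
The reverse primer's reverse complement is CCATTTTTTGTTACATCACGGT, which matches the template at positions 181–202.
Amplicon spans positions 65–202: 138 bp.

138 bp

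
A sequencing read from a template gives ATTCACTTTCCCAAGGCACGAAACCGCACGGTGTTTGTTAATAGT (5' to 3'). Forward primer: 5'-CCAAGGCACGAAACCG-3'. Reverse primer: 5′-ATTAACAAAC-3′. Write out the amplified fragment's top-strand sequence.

Forward primer CCAAGGCACGAAACCG is found on the top strand at positions 11–26.
Taking the reverse complement of ATTAACAAAC gives GTTTGTTAAT, found at positions 33–42 on the template; the primer anneals here to the top strand with its 3' end pointing upstream.
The product is the template from position 11 through 42 (32 bp).

5'-CCAAGGCACGAAACCGCACGGTGTTTGTTAAT-3'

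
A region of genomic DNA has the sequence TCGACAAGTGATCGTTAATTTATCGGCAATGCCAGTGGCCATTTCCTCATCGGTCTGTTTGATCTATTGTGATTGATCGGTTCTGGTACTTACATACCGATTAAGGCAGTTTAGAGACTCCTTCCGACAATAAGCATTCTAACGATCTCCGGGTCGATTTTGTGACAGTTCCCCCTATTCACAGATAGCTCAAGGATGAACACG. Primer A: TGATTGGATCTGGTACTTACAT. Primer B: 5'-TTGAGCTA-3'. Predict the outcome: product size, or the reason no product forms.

Primer A (TGATTGGATCTGGTACTTACAT) does not match the top strand, and its reverse complement ATGTAAGTACCAGATCCAATCA does not match either.
With no annealing site for primer A, no amplification occurs.

No product — primer A has no binding site in the template.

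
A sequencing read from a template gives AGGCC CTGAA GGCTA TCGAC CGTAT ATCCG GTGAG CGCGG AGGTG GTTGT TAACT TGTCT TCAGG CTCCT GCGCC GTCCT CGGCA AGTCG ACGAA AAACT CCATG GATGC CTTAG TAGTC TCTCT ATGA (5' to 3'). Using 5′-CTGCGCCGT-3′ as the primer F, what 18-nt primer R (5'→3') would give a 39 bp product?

The forward primer binds at positions 69–77, so a 39 bp product ends at position 69 + 39 − 1 = 107.
The reverse primer anneals to the top strand over positions 90–107, i.e. to GACGAAAAACTCCATGGA.
Its sequence written 5'→3' is the reverse complement: TCCATGGAGTTTTTCGTC.

5'-TCCATGGAGTTTTTCGTC-3'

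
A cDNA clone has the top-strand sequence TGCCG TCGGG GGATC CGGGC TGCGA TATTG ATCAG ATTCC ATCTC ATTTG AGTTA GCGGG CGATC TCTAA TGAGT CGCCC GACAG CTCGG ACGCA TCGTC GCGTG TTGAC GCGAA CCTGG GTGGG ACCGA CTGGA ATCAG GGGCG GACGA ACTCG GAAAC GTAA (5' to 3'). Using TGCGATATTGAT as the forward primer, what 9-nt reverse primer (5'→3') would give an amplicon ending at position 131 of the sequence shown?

The forward primer binds at positions 21–32; the product's 3' end on the top strand is position 131.
The reverse primer anneals to the top strand over positions 123–131, i.e. to GGGACCGAC.
Its sequence written 5'→3' is the reverse complement: GTCGGTCCC.

5'-GTCGGTCCC-3'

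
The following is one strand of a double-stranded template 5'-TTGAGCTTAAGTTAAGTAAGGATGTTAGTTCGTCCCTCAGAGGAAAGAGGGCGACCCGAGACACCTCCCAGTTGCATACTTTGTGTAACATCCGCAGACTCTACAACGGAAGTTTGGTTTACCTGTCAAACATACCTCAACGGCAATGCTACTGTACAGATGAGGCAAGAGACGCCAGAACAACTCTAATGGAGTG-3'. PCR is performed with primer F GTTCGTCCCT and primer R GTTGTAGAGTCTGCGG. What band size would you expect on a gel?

80 bp

The forward primer matches the template at positions 28–37.
Taking the reverse complement of GTTGTAGAGTCTGCGG gives CCGCAGACTCTACAAC, found at positions 92–107 on the template; the primer anneals here to the top strand with its 3' end pointing upstream.
Amplicon spans positions 28–107: 80 bp.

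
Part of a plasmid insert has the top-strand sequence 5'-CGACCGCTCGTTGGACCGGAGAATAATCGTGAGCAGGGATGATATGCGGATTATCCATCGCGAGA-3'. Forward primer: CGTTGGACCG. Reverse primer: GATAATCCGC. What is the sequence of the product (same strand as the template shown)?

5'-CGTTGGACCGGAGAATAATCGTGAGCAGGGATGATATGCGGATTATC-3'

Forward primer CGTTGGACCG is found on the top strand at positions 9–18.
Reverse complement of the reverse primer: GCGGATTATC. This occurs on the top strand at positions 46–55.
The product is the template from position 9 through 55 (47 bp).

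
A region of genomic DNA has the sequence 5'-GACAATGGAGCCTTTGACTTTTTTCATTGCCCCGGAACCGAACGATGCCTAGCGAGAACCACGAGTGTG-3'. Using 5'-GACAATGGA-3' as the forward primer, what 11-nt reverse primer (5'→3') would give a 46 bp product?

5'-ATCGTTCGGTT-3'

The forward primer binds at positions 1–9, so a 46 bp product ends at position 1 + 46 − 1 = 46.
The reverse primer anneals to the top strand over positions 36–46, i.e. to AACCGAACGAT.
Its sequence written 5'→3' is the reverse complement: ATCGTTCGGTT.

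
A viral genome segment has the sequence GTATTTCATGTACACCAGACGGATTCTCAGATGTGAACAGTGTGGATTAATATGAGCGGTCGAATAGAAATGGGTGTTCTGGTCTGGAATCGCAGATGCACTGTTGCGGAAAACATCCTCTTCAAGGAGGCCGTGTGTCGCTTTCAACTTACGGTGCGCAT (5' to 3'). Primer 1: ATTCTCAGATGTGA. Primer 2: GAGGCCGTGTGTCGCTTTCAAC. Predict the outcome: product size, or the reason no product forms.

No product — both primers anneal to the same strand and extend in the same direction.

Primer 1 (ATTCTCAGATGTGA) matches the top strand at positions 23–36 (3' end points downstream).
Primer 2 (GAGGCCGTGTGTCGCTTTCAAC) also matches the top strand directly, at positions 127–148 — its reverse complement GTTGAAAGCGACACACGGCCTC is not present.
Both primers anneal to the bottom strand with 3' ends pointing the same way, so neither can prime synthesis back toward the other.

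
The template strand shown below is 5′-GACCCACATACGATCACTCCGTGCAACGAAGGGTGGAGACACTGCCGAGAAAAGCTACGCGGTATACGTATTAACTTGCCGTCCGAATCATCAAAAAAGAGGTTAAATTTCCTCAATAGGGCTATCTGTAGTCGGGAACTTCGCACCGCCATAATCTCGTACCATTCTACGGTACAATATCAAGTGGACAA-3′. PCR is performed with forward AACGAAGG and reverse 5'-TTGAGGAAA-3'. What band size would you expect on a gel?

Scanning the template, AACGAAGG occurs at positions 25–32; this primer anneals to the bottom strand there with its 3' end pointing downstream.
Taking the reverse complement of TTGAGGAAA gives TTTCCTCAA, found at positions 108–116 on the template; the primer anneals here to the top strand with its 3' end pointing upstream.
Product length = (reverse-primer end) − (forward-primer start) + 1 = 116 − 25 + 1 = 92 bp.

92 bp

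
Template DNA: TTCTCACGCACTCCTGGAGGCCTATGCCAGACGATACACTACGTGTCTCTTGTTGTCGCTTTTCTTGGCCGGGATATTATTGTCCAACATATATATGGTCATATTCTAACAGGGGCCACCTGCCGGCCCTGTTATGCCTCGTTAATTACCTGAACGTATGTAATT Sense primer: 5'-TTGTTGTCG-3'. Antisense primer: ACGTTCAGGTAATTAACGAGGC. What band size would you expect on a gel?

Scanning the template, TTGTTGTCG occurs at positions 50–58; this primer anneals to the bottom strand there with its 3' end pointing downstream.
Taking the reverse complement of ACGTTCAGGTAATTAACGAGGC gives GCCTCGTTAATTACCTGAACGT, found at positions 136–157 on the template; the primer anneals here to the top strand with its 3' end pointing upstream.
The product runs from position 50 to position 157, so its length is 157 − 50 + 1 = 108 bp.

108 bp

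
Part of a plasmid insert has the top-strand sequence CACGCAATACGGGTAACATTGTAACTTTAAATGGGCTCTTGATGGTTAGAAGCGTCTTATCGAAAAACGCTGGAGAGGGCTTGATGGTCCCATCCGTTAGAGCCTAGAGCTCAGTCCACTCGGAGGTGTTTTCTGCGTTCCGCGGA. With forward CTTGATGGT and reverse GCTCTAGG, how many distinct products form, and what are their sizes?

Two products: 73 bp, 31 bp

The forward primer CTTGATGGT matches the top strand at positions 38–46, 80–88.
The reverse primer's reverse complement is CCTAGAGC, matching at positions 103–110.
Each forward site pairs with the reverse site to give a product ending at position 110: sizes 73, 31 bp.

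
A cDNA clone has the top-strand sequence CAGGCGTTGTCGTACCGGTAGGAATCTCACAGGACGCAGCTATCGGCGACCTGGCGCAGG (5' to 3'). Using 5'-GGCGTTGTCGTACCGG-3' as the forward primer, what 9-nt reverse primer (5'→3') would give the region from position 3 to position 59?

5'-CTGCGCCAG-3'

The product's 3' end on the top strand is position 59.
The reverse primer anneals to the top strand over positions 51–59, i.e. to CTGGCGCAG.
Its sequence written 5'→3' is the reverse complement: CTGCGCCAG.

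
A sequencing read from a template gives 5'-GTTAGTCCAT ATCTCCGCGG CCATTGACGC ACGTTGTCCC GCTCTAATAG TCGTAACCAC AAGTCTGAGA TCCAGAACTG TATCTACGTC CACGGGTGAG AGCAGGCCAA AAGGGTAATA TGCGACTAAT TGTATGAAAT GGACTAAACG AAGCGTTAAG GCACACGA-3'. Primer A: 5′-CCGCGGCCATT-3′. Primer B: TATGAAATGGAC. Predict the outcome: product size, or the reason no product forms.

Primer A (CCGCGGCCATT) matches the top strand at positions 15–25 (3' end points downstream).
Primer B (TATGAAATGGAC) also matches the top strand directly, at positions 133–144 — its reverse complement GTCCATTTCATA is not present.
Both primers anneal to the bottom strand with 3' ends pointing the same way, so neither can prime synthesis back toward the other.

No product — both primers anneal to the same strand and extend in the same direction.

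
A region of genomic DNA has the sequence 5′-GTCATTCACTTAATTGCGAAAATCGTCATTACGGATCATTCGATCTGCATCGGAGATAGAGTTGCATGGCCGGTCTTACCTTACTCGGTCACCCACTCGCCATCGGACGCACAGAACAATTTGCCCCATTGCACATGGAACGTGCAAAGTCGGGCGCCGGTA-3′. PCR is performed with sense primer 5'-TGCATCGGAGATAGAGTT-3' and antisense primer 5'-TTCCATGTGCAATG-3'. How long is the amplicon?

95 bp

Forward primer TGCATCGGAGATAGAGTT is found on the top strand at positions 46–63.
Taking the reverse complement of TTCCATGTGCAATG gives CATTGCACATGGAA, found at positions 127–140 on the template; the primer anneals here to the top strand with its 3' end pointing upstream.
The product runs from position 46 to position 140, so its length is 140 − 46 + 1 = 95 bp.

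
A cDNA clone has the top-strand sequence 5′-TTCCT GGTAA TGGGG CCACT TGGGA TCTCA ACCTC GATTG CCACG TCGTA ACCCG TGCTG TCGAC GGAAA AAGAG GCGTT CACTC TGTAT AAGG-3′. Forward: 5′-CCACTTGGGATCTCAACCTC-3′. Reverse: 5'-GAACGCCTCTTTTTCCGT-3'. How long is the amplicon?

The forward primer matches the template at positions 16–35.
Reverse complement of the reverse primer: ACGGAAAAAGAGGCGTTC. This occurs on the top strand at positions 64–81.
Product length = (reverse-primer end) − (forward-primer start) + 1 = 81 − 16 + 1 = 66 bp.

66 bp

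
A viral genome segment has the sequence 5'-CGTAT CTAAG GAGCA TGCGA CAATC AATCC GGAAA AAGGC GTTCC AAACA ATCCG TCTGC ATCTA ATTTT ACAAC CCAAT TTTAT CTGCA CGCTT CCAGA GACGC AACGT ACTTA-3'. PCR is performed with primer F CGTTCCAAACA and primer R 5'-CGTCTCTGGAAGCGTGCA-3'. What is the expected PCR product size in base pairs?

65 bp

The forward primer matches the template at positions 40–50.
Reverse complement of the reverse primer: TGCACGCTTCCAGAGACG. This occurs on the top strand at positions 87–104.
The product runs from position 40 to position 104, so its length is 104 − 40 + 1 = 65 bp.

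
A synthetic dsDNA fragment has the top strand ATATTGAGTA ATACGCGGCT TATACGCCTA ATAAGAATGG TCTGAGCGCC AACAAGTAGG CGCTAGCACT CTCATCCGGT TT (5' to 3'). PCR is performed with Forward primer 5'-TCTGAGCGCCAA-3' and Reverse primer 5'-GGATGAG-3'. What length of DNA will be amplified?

Forward primer TCTGAGCGCCAA is found on the top strand at positions 41–52.
The reverse primer's reverse complement is CTCATCC, which matches the template at positions 71–77.
The product runs from position 41 to position 77, so its length is 77 − 41 + 1 = 37 bp.

37 bp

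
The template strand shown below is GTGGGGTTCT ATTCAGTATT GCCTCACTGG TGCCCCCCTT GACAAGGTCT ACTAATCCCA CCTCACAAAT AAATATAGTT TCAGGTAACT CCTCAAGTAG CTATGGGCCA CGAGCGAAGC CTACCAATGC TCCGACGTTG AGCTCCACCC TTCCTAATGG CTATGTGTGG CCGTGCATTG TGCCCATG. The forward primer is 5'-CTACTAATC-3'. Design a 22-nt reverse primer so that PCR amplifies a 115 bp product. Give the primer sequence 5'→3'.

5'-TAGCCATTAGGAAGGGTGGAGC-3'

The forward primer binds at positions 49–57, so a 115 bp product ends at position 49 + 115 − 1 = 163.
The reverse primer anneals to the top strand over positions 142–163, i.e. to GCTCCACCCTTCCTAATGGCTA.
Its sequence written 5'→3' is the reverse complement: TAGCCATTAGGAAGGGTGGAGC.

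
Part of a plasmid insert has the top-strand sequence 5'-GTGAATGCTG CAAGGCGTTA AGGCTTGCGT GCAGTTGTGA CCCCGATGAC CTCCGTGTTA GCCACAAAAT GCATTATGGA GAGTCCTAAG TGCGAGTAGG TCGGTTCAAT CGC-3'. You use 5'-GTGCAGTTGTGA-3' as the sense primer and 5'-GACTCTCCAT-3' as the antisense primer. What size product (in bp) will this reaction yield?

57 bp

The forward primer matches the template at positions 29–40.
Reverse complement of the reverse primer: ATGGAGAGTC. This occurs on the top strand at positions 76–85.
Amplicon spans positions 29–85: 57 bp.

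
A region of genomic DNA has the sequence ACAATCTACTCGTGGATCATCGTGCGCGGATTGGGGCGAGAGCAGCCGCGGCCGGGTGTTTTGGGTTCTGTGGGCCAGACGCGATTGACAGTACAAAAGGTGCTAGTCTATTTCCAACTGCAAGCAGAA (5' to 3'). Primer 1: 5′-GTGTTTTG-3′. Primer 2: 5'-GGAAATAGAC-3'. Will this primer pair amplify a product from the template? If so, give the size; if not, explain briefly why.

Yes — a 60 bp product.

Primer 1 (GTGTTTTG) matches the top strand at positions 56–63; it acts as a forward primer.
Primer 2's reverse complement is GTCTATTTCC, matching the top strand at positions 106–115; it acts as a reverse primer.
The 3' ends face each other across positions 56–115, giving a 60 bp product.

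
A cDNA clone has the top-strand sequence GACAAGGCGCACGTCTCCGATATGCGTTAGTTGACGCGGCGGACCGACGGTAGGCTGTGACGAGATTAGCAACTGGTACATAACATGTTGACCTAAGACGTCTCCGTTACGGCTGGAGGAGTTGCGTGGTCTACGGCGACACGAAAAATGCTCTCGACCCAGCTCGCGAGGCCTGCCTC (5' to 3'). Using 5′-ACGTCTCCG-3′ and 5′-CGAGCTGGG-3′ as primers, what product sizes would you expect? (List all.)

156 bp, 69 bp

The forward primer ACGTCTCCG matches the top strand at positions 11–19, 98–106.
The reverse primer's reverse complement is CCCAGCTCG, matching at positions 158–166.
Each forward site pairs with the reverse site to give a product ending at position 166: sizes 156, 69 bp.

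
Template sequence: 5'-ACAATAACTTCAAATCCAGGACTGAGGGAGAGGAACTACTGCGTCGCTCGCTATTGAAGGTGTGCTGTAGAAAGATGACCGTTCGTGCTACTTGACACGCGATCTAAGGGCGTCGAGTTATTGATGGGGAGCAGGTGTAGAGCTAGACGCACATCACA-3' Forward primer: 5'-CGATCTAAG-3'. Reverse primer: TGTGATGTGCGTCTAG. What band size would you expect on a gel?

59 bp

Scanning the template, CGATCTAAG occurs at positions 100–108; this primer anneals to the bottom strand there with its 3' end pointing downstream.
The reverse primer's reverse complement is CTAGACGCACATCACA, which matches the template at positions 143–158.
The product runs from position 100 to position 158, so its length is 158 − 100 + 1 = 59 bp.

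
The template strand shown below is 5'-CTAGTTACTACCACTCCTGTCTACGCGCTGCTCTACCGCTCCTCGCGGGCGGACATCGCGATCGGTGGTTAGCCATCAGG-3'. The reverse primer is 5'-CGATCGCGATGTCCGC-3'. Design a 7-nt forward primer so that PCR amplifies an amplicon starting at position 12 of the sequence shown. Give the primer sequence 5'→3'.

5'-CACTCCT-3'

The reverse primer's reverse complement GCGGACATCGCGATCG matches the template at positions 49–64; the product starts at position 12.
The forward primer is identical to the top strand over positions 12–18: CACTCCT.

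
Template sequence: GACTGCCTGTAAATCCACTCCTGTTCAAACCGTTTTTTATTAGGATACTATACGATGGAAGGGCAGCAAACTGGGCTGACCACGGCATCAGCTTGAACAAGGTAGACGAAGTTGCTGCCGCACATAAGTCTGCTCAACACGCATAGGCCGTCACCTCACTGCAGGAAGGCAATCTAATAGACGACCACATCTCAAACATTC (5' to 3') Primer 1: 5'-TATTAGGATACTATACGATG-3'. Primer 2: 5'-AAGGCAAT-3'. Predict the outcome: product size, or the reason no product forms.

No product — both primers anneal to the same strand and extend in the same direction.

Primer 1 (TATTAGGATACTATACGATG) matches the top strand at positions 38–57 (3' end points downstream).
Primer 2 (AAGGCAAT) also matches the top strand directly, at positions 166–173 — its reverse complement ATTGCCTT is not present.
Both primers anneal to the bottom strand with 3' ends pointing the same way, so neither can prime synthesis back toward the other.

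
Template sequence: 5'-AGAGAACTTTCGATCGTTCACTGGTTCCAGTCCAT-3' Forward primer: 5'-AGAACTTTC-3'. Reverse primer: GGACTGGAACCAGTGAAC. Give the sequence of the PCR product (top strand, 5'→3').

Forward primer AGAACTTTC is found on the top strand at positions 3–11.
Reverse complement of the reverse primer: GTTCACTGGTTCCAGTCC. This occurs on the top strand at positions 16–33.
The product is the template from position 3 through 33 (31 bp).

5'-AGAACTTTCGATCGTTCACTGGTTCCAGTCC-3'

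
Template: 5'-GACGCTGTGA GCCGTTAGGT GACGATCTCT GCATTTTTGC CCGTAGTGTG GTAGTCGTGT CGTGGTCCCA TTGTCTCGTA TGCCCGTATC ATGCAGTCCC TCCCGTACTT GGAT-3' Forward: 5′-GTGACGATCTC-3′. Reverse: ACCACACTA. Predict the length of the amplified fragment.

34 bp

Scanning the template, GTGACGATCTC occurs at positions 19–29; this primer anneals to the bottom strand there with its 3' end pointing downstream.
Taking the reverse complement of ACCACACTA gives TAGTGTGGT, found at positions 44–52 on the template; the primer anneals here to the top strand with its 3' end pointing upstream.
Amplicon spans positions 19–52: 34 bp.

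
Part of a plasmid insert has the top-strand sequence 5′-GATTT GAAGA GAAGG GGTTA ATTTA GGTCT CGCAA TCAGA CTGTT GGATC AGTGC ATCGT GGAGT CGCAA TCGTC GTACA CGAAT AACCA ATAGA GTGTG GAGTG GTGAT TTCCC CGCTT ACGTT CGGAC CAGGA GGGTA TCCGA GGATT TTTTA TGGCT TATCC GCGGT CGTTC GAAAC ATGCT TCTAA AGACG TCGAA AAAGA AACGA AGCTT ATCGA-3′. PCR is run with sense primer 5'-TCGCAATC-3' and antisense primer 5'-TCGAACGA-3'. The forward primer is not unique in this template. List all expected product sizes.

The forward primer TCGCAATC matches the top strand at positions 30–37, 65–72.
The reverse primer's reverse complement is TCGTTCGA, matching at positions 170–177.
Each forward site pairs with the reverse site to give a product ending at position 177: sizes 148, 113 bp.

148 bp, 113 bp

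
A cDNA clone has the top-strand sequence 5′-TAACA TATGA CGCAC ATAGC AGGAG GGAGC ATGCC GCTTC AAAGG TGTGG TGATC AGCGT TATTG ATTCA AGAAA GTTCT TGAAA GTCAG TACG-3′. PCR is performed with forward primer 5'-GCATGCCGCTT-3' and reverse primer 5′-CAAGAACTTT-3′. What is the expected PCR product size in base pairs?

54 bp

The forward primer matches the template at positions 29–39.
Taking the reverse complement of CAAGAACTTT gives AAAGTTCTTG, found at positions 73–82 on the template; the primer anneals here to the top strand with its 3' end pointing upstream.
Amplicon spans positions 29–82: 54 bp.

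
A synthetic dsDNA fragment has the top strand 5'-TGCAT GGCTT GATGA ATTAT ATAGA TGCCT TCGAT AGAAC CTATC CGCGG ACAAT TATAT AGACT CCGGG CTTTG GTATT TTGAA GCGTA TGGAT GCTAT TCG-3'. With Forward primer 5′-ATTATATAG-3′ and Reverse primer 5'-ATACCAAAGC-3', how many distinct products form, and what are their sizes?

The forward primer ATTATATAG matches the top strand at positions 16–24, 54–62.
The reverse primer's reverse complement is GCTTTGGTAT, matching at positions 70–79.
Each forward site pairs with the reverse site to give a product ending at position 79: sizes 64, 26 bp.

Two products: 64 bp, 26 bp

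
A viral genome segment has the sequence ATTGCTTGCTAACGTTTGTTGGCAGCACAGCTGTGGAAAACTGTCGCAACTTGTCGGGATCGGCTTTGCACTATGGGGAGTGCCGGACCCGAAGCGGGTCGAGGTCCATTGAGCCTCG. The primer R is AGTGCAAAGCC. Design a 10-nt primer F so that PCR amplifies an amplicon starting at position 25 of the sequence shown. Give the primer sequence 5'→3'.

5'-GCACAGCTGT-3'

The reverse primer's reverse complement GGCTTTGCACT matches the template at positions 62–72; the product starts at position 25.
The forward primer is identical to the top strand over positions 25–34: GCACAGCTGT.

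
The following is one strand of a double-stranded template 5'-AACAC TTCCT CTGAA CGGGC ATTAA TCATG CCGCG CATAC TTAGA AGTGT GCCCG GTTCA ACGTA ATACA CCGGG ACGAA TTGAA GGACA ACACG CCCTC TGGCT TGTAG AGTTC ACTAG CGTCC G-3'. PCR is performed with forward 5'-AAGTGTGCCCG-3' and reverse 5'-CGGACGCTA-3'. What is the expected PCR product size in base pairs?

Scanning the template, AAGTGTGCCCG occurs at positions 45–55; this primer anneals to the bottom strand there with its 3' end pointing downstream.
Reverse complement of the reverse primer: TAGCGTCCG. This occurs on the top strand at positions 118–126.
Amplicon spans positions 45–126: 82 bp.

82 bp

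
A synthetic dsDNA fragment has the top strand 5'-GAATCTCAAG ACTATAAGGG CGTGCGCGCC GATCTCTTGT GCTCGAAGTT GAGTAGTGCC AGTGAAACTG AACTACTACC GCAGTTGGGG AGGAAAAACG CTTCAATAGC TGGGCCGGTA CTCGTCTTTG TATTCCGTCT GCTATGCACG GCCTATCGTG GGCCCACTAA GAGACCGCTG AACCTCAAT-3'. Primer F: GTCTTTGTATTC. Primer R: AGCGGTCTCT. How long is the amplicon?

56 bp

Forward primer GTCTTTGTATTC is found on the top strand at positions 124–135.
The reverse primer's reverse complement is AGAGACCGCT, which matches the template at positions 170–179.
Product length = (reverse-primer end) − (forward-primer start) + 1 = 179 − 124 + 1 = 56 bp.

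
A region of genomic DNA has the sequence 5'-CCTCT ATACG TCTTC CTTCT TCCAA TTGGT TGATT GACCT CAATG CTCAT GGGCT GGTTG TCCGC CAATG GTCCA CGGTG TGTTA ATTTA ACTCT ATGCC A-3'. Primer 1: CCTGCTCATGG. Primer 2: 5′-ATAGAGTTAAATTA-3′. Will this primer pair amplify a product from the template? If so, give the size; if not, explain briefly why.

Primer 1 (CCTGCTCATGG) does not match the top strand, and its reverse complement CCATGAGCAGG does not match either.
With no annealing site for primer 1, no amplification occurs.

No product — primer 1 has no binding site in the template.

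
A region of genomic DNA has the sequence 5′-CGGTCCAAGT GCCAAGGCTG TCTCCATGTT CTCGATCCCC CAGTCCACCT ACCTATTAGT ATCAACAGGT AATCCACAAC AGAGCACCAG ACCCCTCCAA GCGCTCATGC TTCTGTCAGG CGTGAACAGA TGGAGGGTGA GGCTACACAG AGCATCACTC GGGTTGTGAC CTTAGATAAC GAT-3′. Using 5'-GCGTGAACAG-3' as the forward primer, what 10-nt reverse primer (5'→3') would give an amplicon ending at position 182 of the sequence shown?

5'-TCGTTATCTA-3'

The forward primer binds at positions 120–129; the product's 3' end on the top strand is position 182.
The reverse primer anneals to the top strand over positions 173–182, i.e. to TAGATAACGA.
Its sequence written 5'→3' is the reverse complement: TCGTTATCTA.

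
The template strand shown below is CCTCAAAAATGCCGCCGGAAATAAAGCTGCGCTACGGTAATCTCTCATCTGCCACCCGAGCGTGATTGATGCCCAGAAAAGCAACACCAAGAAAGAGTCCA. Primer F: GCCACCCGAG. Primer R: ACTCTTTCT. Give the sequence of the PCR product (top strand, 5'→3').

Forward primer GCCACCCGAG is found on the top strand at positions 51–60.
Reverse complement of the reverse primer: AGAAAGAGT. This occurs on the top strand at positions 90–98.
The product is the template from position 51 through 98 (48 bp).

5'-GCCACCCGAGCGTGATTGATGCCCAGAAAAGCAACACCAAGAAAGAGT-3'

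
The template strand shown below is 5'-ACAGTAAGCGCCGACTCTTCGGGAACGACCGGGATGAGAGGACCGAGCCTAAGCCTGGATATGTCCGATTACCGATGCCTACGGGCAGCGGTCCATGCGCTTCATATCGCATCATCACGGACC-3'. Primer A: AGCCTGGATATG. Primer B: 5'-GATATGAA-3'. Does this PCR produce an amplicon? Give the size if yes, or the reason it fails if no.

Primer A (AGCCTGGATATG) matches the top strand at positions 52–63; it acts as a forward primer.
Primer B's reverse complement is TTCATATC, matching the top strand at positions 101–108; it acts as a reverse primer.
The 3' ends face each other across positions 52–108, giving a 57 bp product.

Yes — a 57 bp product.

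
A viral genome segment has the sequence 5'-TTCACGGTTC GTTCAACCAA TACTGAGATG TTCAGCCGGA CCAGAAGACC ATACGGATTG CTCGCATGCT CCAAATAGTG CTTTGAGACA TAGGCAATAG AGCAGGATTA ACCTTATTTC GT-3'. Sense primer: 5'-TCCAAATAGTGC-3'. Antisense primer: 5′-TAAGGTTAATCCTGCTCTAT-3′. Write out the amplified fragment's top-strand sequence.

Forward primer TCCAAATAGTGC is found on the top strand at positions 70–81.
Reverse complement of the reverse primer: ATAGAGCAGGATTAACCTTA. This occurs on the top strand at positions 97–116.
The product is the template from position 70 through 116 (47 bp).

5'-TCCAAATAGTGCTTTGAGACATAGGCAATAGAGCAGGATTAACCTTA-3'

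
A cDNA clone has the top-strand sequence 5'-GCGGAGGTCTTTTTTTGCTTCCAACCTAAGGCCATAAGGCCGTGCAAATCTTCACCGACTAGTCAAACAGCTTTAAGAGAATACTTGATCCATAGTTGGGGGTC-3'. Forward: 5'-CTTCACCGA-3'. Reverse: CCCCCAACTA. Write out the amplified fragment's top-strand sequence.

The forward primer matches the template at positions 50–58.
The reverse primer's reverse complement is TAGTTGGGGG, which matches the template at positions 93–102.
The product is the template from position 50 through 102 (53 bp).

5'-CTTCACCGACTAGTCAAACAGCTTTAAGAGAATACTTGATCCATAGTTGGGGG-3'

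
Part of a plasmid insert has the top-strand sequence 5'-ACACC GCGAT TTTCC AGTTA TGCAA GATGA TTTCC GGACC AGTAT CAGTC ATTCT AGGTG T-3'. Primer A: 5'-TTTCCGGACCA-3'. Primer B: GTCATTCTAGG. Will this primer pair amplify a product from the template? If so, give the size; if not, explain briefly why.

Primer A (TTTCCGGACCA) matches the top strand at positions 31–41 (3' end points downstream).
Primer B (GTCATTCTAGG) also matches the top strand directly, at positions 48–58 — its reverse complement CCTAGAATGAC is not present.
Both primers anneal to the bottom strand with 3' ends pointing the same way, so neither can prime synthesis back toward the other.

No product — both primers anneal to the same strand and extend in the same direction.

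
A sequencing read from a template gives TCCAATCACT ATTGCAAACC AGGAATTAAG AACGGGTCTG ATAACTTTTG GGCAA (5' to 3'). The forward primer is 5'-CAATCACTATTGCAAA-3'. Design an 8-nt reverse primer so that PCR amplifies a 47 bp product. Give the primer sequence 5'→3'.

The forward primer binds at positions 3–18, so a 47 bp product ends at position 3 + 47 − 1 = 49.
The reverse primer anneals to the top strand over positions 42–49, i.e. to TAACTTTT.
Its sequence written 5'→3' is the reverse complement: AAAAGTTA.

5'-AAAAGTTA-3'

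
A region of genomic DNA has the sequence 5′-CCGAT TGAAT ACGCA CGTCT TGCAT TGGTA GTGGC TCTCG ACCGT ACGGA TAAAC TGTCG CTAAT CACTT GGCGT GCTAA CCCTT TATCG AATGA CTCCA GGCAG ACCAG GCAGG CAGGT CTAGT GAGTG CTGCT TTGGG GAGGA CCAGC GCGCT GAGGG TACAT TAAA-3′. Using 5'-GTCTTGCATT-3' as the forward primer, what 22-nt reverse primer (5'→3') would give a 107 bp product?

5'-TAGACCTGCCTGCCTGGTCTGC-3'

The forward primer binds at positions 17–26, so a 107 bp product ends at position 17 + 107 − 1 = 123.
The reverse primer anneals to the top strand over positions 102–123, i.e. to GCAGACCAGGCAGGCAGGTCTA.
Its sequence written 5'→3' is the reverse complement: TAGACCTGCCTGCCTGGTCTGC.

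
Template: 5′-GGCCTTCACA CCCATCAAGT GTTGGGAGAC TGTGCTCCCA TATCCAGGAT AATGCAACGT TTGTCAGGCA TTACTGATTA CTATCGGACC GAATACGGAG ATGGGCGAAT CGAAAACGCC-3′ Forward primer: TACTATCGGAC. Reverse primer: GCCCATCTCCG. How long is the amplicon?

28 bp

Forward primer TACTATCGGAC is found on the top strand at positions 79–89.
Taking the reverse complement of GCCCATCTCCG gives CGGAGATGGGC, found at positions 96–106 on the template; the primer anneals here to the top strand with its 3' end pointing upstream.
Amplicon spans positions 79–106: 28 bp.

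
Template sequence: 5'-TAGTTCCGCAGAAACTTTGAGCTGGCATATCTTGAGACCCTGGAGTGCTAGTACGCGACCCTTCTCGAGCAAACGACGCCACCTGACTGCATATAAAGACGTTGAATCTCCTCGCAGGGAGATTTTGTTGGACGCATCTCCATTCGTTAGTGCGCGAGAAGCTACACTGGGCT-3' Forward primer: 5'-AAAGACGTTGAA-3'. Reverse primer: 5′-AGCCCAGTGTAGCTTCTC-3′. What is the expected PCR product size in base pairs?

Scanning the template, AAAGACGTTGAA occurs at positions 95–106; this primer anneals to the bottom strand there with its 3' end pointing downstream.
Taking the reverse complement of AGCCCAGTGTAGCTTCTC gives GAGAAGCTACACTGGGCT, found at positions 156–173 on the template; the primer anneals here to the top strand with its 3' end pointing upstream.
Amplicon spans positions 95–173: 79 bp.

79 bp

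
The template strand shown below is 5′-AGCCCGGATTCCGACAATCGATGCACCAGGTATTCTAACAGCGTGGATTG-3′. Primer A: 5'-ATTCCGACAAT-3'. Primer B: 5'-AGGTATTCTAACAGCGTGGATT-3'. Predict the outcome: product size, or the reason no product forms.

Primer A (ATTCCGACAAT) matches the top strand at positions 8–18 (3' end points downstream).
Primer B (AGGTATTCTAACAGCGTGGATT) also matches the top strand directly, at positions 28–49 — its reverse complement AATCCACGCTGTTAGAATACCT is not present.
Both primers anneal to the bottom strand with 3' ends pointing the same way, so neither can prime synthesis back toward the other.

No product — both primers anneal to the same strand and extend in the same direction.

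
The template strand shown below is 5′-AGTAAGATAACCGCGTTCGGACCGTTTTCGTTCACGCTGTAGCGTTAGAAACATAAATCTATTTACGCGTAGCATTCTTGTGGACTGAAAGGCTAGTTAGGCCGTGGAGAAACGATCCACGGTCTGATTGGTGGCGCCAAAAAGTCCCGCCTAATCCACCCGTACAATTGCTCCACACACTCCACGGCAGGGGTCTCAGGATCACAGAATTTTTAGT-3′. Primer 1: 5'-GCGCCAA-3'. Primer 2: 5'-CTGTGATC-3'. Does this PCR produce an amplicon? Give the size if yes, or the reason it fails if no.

Yes — a 74 bp product.

Primer 1 (GCGCCAA) matches the top strand at positions 134–140; it acts as a forward primer.
Primer 2's reverse complement is GATCACAG, matching the top strand at positions 200–207; it acts as a reverse primer.
The 3' ends face each other across positions 134–207, giving a 74 bp product.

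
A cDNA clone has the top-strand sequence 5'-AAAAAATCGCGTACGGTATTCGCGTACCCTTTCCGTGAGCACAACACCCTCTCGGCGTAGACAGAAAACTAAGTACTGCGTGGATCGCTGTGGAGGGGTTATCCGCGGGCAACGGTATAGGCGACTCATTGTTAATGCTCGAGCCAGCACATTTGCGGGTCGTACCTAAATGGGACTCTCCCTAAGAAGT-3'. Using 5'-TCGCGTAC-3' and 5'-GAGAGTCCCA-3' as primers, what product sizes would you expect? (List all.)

174 bp, 161 bp

The forward primer TCGCGTAC matches the top strand at positions 7–14, 20–27.
The reverse primer's reverse complement is TGGGACTCTC, matching at positions 171–180.
Each forward site pairs with the reverse site to give a product ending at position 180: sizes 174, 161 bp.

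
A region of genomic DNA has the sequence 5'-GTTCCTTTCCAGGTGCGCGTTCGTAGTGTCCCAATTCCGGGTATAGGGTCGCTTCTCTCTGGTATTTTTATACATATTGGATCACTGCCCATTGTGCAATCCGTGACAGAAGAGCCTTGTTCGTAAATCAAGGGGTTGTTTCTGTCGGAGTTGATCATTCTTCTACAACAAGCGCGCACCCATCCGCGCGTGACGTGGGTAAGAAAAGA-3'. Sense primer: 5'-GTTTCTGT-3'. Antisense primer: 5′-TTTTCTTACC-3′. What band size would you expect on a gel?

70 bp

The forward primer matches the template at positions 138–145.
Reverse complement of the reverse primer: GGTAAGAAAA. This occurs on the top strand at positions 198–207.
Amplicon spans positions 138–207: 70 bp.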